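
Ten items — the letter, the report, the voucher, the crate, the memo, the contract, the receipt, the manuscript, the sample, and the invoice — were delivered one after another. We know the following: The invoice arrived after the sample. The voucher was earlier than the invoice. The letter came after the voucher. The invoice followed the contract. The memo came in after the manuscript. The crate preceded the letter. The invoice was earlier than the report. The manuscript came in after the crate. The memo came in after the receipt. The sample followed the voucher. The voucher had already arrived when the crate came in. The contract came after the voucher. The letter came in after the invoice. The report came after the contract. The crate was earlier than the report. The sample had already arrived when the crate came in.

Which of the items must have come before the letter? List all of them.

the contract, the crate, the invoice, the sample, the voucher

Directly stated before the letter: the crate, the invoice, and the voucher.
The contract reaches the letter via the contract → the invoice → the letter.
The sample reaches the letter via the sample → the invoice → the letter.
No chain forces the receipt (or any of the others) ahead of the letter.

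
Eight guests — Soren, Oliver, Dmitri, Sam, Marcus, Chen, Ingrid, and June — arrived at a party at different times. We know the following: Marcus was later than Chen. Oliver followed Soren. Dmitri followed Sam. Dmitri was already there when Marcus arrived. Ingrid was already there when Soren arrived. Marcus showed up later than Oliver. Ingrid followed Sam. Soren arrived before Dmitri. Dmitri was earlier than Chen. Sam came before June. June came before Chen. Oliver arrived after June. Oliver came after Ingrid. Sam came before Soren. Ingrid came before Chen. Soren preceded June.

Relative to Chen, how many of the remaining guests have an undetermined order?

1

Forced before Chen: Dmitri, Ingrid, June, Sam, and Soren; forced after Chen: Marcus.
That leaves Oliver with no forced order relative to Chen — 1.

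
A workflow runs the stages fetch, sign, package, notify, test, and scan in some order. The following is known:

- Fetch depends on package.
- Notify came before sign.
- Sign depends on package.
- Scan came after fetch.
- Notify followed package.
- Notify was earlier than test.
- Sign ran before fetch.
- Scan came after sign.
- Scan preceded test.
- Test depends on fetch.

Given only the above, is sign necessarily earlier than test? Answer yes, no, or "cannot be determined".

yes

Chain the constraints: sign → scan → test. Each link is directly stated, so sign comes before test.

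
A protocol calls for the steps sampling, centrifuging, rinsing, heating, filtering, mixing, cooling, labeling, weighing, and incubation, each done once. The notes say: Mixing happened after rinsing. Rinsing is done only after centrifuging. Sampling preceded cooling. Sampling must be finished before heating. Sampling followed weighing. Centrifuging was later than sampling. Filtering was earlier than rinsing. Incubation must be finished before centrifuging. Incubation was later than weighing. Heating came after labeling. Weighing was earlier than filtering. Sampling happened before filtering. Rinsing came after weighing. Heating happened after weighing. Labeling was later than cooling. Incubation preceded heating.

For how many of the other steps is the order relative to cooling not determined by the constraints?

Forced before cooling: sampling and weighing; forced after cooling: heating and labeling.
That leaves centrifuging, filtering, incubation, mixing, and rinsing with no forced order relative to cooling — 5.

5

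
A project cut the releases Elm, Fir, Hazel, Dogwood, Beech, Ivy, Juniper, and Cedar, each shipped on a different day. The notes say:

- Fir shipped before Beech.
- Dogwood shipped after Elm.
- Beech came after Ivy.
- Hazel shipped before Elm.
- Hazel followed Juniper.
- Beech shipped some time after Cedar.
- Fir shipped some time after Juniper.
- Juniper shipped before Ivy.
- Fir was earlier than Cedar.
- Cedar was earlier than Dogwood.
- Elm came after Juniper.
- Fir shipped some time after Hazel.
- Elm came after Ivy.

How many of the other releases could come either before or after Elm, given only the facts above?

Forced before Elm: Hazel, Ivy, and Juniper; forced after Elm: Dogwood.
That leaves Beech, Cedar, and Fir with no forced order relative to Elm — 3.

3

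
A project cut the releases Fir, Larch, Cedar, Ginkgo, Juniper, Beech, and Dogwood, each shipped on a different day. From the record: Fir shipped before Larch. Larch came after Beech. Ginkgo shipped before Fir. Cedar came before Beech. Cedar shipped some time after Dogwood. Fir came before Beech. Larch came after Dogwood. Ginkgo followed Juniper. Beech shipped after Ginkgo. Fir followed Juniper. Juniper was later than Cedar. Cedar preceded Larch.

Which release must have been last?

Larch

Every other release has a chain of constraints placing it before Larch, so Larch is last.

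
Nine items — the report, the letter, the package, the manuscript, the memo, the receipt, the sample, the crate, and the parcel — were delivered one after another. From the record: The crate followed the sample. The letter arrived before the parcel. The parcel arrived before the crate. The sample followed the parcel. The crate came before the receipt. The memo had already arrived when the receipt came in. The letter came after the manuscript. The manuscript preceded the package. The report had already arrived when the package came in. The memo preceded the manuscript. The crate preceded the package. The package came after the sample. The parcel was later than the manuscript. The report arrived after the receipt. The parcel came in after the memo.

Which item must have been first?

the memo

The memo has a chain of constraints placing it before every other item, so the memo must be first.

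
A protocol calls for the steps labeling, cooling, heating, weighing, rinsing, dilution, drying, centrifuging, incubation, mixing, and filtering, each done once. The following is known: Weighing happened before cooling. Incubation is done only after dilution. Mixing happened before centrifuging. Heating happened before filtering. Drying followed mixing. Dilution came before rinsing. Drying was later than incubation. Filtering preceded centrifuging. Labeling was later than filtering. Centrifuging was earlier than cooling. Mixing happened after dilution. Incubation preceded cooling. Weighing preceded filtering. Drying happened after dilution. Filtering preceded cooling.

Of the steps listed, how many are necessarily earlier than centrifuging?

5

Directly stated before centrifuging: filtering and mixing.
Dilution reaches centrifuging via dilution → mixing → centrifuging.
Heating reaches centrifuging via heating → filtering → centrifuging.
Weighing reaches centrifuging via weighing → filtering → centrifuging.
That's dilution, filtering, heating, mixing, and weighing — 5 in all.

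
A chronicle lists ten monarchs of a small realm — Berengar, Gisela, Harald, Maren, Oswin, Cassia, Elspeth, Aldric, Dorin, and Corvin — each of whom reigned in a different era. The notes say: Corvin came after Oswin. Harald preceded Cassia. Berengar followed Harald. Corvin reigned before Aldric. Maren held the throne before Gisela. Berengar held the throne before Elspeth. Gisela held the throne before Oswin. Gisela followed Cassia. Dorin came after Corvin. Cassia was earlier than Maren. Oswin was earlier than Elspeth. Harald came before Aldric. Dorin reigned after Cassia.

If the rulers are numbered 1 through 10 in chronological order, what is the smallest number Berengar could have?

2

Harald must come before Berengar — 1 forced predecessor.
Nothing else is forced ahead of Berengar, so their earliest slot is position 1 + 1 = 2.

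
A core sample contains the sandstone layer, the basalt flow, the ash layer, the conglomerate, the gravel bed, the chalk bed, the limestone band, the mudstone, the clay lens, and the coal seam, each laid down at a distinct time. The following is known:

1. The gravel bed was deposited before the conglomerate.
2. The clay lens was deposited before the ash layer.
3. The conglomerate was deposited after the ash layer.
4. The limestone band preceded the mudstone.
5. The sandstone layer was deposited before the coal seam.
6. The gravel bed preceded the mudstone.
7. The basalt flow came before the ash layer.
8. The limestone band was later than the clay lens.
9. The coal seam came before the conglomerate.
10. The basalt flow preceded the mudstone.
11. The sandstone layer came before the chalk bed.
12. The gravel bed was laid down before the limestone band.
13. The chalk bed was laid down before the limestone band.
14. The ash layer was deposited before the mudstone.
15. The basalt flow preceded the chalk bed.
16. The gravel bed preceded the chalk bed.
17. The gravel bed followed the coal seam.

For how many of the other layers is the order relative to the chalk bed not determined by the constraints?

Forced before the chalk bed: the basalt flow, the coal seam, the gravel bed, and the sandstone layer; forced after the chalk bed: the limestone band and the mudstone.
That leaves the ash layer, the clay lens, and the conglomerate with no forced order relative to the chalk bed — 3.

3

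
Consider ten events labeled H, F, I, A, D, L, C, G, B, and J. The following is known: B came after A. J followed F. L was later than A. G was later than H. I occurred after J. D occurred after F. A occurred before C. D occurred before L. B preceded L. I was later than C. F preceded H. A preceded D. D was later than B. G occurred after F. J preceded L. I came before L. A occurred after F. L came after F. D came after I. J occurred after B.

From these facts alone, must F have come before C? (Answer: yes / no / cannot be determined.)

Chain the constraints: F → A → C. Each link is directly stated, so F comes before C.

yes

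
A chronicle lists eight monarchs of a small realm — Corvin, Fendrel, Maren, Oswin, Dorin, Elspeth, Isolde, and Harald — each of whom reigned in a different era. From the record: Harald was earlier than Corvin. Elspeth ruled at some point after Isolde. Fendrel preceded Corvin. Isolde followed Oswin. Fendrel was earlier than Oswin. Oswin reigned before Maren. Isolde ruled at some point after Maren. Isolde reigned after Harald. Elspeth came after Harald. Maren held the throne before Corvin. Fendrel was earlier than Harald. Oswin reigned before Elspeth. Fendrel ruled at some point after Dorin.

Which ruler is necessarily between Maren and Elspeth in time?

Isolde

Tracing the constraints gives Maren → Isolde → Elspeth, so Isolde sits after Maren and before Elspeth.
No other ruler is forced both after Maren and before Elspeth.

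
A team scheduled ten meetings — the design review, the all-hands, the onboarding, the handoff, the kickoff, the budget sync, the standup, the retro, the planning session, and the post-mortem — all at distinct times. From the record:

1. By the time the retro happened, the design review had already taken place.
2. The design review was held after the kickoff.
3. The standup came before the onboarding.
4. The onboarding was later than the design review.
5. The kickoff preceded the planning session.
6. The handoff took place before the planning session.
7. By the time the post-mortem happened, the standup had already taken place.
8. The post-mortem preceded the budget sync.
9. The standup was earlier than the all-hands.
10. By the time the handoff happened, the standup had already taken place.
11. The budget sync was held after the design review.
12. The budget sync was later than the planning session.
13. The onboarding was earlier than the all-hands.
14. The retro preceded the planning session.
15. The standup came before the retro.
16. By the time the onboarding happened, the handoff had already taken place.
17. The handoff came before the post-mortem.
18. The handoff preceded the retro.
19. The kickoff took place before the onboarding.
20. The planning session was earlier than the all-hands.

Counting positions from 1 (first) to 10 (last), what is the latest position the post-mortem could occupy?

The post-mortem must come before the budget sync — 1 meeting forced after it.
Everything else can be placed before the post-mortem in some valid order, so the post-mortem can sit as late as position 10 − 1 = 9.

9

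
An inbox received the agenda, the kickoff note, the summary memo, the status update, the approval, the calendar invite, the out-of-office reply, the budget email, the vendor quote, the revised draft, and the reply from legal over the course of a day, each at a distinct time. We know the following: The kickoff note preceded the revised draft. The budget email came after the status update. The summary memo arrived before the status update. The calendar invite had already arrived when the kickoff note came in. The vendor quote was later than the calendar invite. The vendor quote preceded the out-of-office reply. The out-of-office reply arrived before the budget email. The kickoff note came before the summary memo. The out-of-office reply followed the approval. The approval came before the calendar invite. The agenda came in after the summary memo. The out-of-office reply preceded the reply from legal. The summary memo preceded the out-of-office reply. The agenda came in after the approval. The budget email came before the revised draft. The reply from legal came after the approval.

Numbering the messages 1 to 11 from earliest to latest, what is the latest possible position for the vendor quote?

The vendor quote must come before the budget email, the out-of-office reply, the reply from legal, and the revised draft — 4 messages forced after it.
Everything else can be placed before the vendor quote in some valid order, so the vendor quote can sit as late as position 11 − 4 = 7.

7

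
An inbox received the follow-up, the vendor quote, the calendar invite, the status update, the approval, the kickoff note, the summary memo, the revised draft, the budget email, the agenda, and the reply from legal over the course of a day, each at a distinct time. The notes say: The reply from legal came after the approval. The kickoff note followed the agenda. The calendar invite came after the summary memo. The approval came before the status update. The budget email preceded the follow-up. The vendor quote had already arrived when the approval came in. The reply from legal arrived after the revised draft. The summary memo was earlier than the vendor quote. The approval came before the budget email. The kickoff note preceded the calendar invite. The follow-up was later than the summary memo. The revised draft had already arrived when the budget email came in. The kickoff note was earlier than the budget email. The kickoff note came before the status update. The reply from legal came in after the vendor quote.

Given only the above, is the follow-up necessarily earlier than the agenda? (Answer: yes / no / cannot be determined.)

no

Tracing the constraints gives the agenda → the kickoff note → the budget email → the follow-up, so the agenda must come before the follow-up.
That means the follow-up cannot be before the agenda.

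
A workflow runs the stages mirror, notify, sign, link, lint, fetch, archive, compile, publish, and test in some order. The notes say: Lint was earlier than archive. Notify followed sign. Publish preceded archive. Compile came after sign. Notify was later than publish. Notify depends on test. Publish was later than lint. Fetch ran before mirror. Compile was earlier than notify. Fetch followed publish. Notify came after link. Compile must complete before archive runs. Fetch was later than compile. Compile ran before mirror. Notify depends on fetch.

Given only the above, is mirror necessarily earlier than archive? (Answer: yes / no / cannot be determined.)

No chain of stated constraints runs from mirror to archive, and none runs from archive to mirror either.
So the relative order of mirror and archive is not fixed by the given facts.

cannot be determined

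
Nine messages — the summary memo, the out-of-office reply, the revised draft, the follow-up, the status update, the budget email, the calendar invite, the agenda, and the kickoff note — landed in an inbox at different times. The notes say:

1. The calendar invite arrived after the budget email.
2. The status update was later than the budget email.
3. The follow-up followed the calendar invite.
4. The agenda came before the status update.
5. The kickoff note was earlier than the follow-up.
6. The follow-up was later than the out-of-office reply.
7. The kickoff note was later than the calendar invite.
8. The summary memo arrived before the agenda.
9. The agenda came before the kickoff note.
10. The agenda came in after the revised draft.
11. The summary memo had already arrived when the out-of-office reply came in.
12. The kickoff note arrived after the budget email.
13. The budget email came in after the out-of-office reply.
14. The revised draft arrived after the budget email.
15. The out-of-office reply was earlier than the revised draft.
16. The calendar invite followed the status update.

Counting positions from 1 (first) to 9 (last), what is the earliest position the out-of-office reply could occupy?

The summary memo must come before the out-of-office reply — 1 forced predecessor.
Nothing else is forced ahead of the out-of-office reply, so its earliest slot is position 1 + 1 = 2.

2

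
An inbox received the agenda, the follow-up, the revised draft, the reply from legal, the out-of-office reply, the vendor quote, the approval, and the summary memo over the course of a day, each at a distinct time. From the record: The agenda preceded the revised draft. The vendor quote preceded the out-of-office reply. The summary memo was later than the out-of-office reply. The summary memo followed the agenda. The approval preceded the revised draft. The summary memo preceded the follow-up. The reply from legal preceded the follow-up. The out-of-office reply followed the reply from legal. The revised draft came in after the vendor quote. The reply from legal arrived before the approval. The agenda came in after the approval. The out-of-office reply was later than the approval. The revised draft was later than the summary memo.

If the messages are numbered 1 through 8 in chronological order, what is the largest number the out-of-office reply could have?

The out-of-office reply must come before the follow-up, the revised draft, and the summary memo — 3 messages forced after it.
Everything else can be placed before the out-of-office reply in some valid order, so the out-of-office reply can sit as late as position 8 − 3 = 5.

5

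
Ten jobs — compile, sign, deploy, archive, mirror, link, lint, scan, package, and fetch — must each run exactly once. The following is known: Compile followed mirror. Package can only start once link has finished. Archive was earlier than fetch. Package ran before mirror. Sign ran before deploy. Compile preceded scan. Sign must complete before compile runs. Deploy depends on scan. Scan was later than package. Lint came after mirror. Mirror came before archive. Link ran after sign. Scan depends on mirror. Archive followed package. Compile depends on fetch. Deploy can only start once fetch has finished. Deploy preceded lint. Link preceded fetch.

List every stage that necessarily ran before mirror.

link, package, sign

Directly stated before mirror: package.
Link reaches mirror via link → package → mirror.
Sign reaches mirror via sign → link → package → mirror.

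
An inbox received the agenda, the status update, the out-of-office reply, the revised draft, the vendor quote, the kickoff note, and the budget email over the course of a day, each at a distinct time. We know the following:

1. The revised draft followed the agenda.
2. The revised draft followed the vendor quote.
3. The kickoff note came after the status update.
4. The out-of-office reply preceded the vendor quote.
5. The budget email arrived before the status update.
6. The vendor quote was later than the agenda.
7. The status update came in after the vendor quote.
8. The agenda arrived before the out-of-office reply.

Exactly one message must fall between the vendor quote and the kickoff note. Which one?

the status update

Tracing the constraints gives the vendor quote → the status update → the kickoff note, so the status update sits after the vendor quote and before the kickoff note.
No other message is forced both after the vendor quote and before the kickoff note.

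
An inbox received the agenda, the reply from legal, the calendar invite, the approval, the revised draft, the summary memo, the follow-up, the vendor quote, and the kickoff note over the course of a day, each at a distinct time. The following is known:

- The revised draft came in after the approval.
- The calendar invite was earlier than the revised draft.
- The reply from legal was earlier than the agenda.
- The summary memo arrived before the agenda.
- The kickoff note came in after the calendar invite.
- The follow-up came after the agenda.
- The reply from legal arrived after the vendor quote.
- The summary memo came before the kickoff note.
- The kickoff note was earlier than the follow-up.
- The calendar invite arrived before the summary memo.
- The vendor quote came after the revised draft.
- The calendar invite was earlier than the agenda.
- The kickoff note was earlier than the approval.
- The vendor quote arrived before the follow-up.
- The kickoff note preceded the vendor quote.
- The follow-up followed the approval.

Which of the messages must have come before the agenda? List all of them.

the approval, the calendar invite, the kickoff note, the reply from legal, the revised draft, the summary memo, the vendor quote

Directly stated before the agenda: the calendar invite, the reply from legal, and the summary memo.
The approval reaches the agenda via the approval → the revised draft → the vendor quote → the reply from legal → the agenda.
The kickoff note reaches the agenda via the kickoff note → the vendor quote → the reply from legal → the agenda.
The revised draft reaches the agenda via the revised draft → the vendor quote → the reply from legal → the agenda.
Likewise the vendor quote reaches the agenda by chaining the stated constraints.
No chain forces the follow-up ahead of the agenda.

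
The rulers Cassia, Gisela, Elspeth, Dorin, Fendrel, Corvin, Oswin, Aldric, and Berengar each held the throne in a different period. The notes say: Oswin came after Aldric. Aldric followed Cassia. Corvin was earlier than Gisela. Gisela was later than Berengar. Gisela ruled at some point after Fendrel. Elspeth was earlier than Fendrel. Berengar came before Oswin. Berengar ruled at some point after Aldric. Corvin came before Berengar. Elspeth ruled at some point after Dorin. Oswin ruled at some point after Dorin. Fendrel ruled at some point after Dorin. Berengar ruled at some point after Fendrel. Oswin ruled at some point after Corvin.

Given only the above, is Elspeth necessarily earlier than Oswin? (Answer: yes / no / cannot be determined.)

Chain the constraints: Elspeth → Fendrel → Berengar → Oswin. Each link is directly stated, so Elspeth comes before Oswin.

yes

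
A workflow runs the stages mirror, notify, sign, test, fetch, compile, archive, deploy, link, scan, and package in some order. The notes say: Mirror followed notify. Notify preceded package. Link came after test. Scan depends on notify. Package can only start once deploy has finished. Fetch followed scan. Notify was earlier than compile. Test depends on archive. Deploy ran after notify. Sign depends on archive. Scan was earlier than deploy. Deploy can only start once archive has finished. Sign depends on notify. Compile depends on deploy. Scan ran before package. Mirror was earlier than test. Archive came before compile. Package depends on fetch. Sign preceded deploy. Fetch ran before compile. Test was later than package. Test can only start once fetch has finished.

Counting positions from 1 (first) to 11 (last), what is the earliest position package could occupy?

Archive, deploy, fetch, notify, scan, and sign must all come before package — 6 forced predecessors.
Nothing else is forced ahead of package, so its earliest slot is position 6 + 1 = 7.

7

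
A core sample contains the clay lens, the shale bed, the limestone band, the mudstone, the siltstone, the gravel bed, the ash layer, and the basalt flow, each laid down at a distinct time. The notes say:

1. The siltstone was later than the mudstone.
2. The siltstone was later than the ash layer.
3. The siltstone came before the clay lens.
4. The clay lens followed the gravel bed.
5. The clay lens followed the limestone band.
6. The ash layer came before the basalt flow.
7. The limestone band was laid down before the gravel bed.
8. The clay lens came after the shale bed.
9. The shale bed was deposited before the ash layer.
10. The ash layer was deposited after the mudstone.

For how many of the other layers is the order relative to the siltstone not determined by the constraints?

Forced before the siltstone: the ash layer, the mudstone, and the shale bed; forced after the siltstone: the clay lens.
That leaves the basalt flow, the gravel bed, and the limestone band with no forced order relative to the siltstone — 3.

3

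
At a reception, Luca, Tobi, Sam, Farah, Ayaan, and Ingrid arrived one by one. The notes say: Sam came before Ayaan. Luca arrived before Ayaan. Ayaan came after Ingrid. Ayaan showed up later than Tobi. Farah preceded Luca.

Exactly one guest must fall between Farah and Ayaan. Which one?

Luca

Tracing the constraints gives Farah → Luca → Ayaan, so Luca sits after Farah and before Ayaan.
No other guest is forced both after Farah and before Ayaan.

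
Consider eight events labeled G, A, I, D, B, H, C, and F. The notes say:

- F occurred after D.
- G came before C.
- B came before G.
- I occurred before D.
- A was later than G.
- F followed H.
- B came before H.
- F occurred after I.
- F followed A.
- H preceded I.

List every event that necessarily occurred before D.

Directly stated before D: I.
B reaches D via B → H → I → D.
H reaches D via H → I → D.
No chain forces C (or any of the others) ahead of D.

B, H, I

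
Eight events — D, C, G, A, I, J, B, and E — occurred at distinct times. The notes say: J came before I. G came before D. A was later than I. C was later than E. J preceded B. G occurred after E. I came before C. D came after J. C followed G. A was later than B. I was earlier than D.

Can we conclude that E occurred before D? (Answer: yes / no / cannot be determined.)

yes

Chain the constraints: E → G → D. Each link is directly stated, so E comes before D.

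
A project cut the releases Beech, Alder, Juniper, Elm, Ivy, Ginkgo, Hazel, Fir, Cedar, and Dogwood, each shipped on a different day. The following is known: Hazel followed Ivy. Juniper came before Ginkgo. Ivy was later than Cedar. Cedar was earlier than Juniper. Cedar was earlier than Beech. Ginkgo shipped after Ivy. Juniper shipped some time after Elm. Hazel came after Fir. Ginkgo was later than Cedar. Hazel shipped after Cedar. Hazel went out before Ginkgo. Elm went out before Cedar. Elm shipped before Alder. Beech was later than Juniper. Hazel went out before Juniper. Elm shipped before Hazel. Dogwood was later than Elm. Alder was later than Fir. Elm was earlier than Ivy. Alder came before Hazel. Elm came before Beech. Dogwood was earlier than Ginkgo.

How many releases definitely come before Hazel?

5

Directly stated before Hazel: Alder, Cedar, Elm, Fir, and Ivy.
No chain forces Juniper (or any of the others) ahead of Hazel.
That's Alder, Cedar, Elm, Fir, and Ivy — 5 in all.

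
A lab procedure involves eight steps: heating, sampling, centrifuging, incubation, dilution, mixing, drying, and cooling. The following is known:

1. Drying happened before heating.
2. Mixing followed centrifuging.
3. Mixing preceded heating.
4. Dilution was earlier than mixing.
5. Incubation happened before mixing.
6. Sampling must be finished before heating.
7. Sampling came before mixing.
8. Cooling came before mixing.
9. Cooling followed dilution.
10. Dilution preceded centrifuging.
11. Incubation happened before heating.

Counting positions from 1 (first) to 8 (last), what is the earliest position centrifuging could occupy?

2

Dilution must come before centrifuging — 1 forced predecessor.
Nothing else is forced ahead of centrifuging, so its earliest slot is position 1 + 1 = 2.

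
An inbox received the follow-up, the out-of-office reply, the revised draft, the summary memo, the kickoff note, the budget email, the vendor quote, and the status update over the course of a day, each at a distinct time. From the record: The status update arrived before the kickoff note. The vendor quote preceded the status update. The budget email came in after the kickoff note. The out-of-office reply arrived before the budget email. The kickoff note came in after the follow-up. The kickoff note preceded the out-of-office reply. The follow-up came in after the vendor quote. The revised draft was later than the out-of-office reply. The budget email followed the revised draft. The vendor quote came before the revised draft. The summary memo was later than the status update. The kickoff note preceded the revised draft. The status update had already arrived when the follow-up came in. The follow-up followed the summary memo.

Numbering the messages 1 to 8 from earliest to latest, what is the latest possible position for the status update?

The status update must come before the budget email, the follow-up, the kickoff note, the out-of-office reply, the revised draft, and the summary memo — 6 messages forced after it.
Everything else can be placed before the status update in some valid order, so the status update can sit as late as position 8 − 6 = 2.

2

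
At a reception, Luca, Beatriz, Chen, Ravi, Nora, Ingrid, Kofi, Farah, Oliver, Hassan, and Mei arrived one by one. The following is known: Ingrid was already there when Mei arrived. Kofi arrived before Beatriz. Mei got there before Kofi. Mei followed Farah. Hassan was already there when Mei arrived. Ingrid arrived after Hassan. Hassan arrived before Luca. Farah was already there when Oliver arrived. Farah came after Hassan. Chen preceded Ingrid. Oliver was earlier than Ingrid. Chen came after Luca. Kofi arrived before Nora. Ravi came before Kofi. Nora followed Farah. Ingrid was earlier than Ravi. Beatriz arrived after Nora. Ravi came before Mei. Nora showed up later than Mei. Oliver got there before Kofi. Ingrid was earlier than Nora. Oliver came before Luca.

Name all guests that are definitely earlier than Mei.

Directly stated before Mei: Farah, Hassan, Ingrid, and Ravi.
Chen reaches Mei via Chen → Ingrid → Mei.
Luca reaches Mei via Luca → Chen → Ingrid → Mei.
Oliver reaches Mei via Oliver → Ingrid → Mei.
No chain forces Beatriz (or any of the others) ahead of Mei.

Chen, Farah, Hassan, Ingrid, Luca, Oliver, Ravi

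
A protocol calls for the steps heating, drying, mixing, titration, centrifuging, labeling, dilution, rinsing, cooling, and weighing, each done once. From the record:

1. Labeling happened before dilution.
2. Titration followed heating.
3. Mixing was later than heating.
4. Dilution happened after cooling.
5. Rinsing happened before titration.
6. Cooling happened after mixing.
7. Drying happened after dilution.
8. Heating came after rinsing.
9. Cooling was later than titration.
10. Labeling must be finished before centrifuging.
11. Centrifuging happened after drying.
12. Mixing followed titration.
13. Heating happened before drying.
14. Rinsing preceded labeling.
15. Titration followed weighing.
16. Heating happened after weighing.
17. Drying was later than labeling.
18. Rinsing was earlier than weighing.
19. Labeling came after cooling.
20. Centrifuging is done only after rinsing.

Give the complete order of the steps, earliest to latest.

rinsing, weighing, heating, titration, mixing, cooling, labeling, dilution, drying, centrifuging

The constraints fix every adjacent pair, so only one ordering works:
rinsing → weighing → heating → titration → mixing → cooling → labeling → dilution → drying → centrifuging.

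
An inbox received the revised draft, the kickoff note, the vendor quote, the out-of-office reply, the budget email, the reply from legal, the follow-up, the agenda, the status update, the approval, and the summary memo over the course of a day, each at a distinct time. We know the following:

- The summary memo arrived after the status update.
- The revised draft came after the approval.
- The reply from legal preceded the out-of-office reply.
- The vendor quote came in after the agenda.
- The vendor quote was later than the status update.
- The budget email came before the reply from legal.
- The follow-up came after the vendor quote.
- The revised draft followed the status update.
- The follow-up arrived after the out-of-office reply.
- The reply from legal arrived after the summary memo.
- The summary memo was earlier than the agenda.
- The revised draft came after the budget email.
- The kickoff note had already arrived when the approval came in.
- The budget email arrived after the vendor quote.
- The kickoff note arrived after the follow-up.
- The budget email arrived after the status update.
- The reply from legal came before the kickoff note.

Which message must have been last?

the revised draft

Every other message has a chain of constraints placing it before the revised draft, so the revised draft is last.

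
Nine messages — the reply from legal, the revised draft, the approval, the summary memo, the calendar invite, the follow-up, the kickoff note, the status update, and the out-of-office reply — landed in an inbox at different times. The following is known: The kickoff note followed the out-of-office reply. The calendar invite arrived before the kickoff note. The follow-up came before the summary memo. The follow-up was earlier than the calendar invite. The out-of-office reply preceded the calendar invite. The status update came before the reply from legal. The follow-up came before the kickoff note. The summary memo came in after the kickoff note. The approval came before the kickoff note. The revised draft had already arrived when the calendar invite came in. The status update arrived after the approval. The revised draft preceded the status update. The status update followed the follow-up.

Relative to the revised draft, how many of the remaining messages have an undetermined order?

Forced after the revised draft: the calendar invite, the kickoff note, the reply from legal, the status update, and the summary memo.
That leaves the approval, the follow-up, and the out-of-office reply with no forced order relative to the revised draft — 3.

3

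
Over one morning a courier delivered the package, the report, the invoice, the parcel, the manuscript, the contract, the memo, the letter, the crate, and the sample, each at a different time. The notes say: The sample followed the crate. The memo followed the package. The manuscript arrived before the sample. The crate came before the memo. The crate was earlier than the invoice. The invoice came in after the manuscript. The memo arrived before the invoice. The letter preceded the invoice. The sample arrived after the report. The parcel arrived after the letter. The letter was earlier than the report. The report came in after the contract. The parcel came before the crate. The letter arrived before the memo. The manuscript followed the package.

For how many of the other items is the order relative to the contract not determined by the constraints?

Forced after the contract: the report and the sample.
That leaves the crate, the invoice, the letter, the manuscript, the memo, the package, and the parcel with no forced order relative to the contract — 7.

7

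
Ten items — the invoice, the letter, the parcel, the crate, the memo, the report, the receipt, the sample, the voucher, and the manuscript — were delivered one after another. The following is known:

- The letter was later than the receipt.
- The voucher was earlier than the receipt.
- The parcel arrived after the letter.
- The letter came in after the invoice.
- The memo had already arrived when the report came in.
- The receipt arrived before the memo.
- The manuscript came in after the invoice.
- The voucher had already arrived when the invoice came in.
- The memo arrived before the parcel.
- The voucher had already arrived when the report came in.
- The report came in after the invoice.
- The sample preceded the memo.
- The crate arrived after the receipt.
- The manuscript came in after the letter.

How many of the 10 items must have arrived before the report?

Directly stated before the report: the invoice, the memo, and the voucher.
The receipt reaches the report via the receipt → the memo → the report.
The sample reaches the report via the sample → the memo → the report.
No chain forces the manuscript (or any of the others) ahead of the report.
That's the invoice, the memo, the receipt, the sample, and the voucher — 5 in all.

5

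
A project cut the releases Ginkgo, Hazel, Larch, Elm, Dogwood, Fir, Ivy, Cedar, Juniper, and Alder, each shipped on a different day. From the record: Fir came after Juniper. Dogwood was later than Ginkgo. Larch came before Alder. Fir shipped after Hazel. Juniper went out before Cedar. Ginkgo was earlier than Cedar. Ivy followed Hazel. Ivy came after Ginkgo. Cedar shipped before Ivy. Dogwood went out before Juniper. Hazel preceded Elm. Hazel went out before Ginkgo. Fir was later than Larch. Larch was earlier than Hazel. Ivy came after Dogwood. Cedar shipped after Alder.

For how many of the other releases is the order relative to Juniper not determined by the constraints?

2

Forced before Juniper: Dogwood, Ginkgo, Hazel, and Larch; forced after Juniper: Cedar, Fir, and Ivy.
That leaves Alder and Elm with no forced order relative to Juniper — 2.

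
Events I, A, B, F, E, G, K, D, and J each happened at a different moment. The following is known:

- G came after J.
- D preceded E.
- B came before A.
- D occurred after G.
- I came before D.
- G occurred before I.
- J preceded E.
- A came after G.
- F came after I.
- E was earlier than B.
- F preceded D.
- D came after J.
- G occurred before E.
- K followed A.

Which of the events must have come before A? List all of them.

B, D, E, F, G, I, J

Directly stated before A: B and G.
D reaches A via D → E → B → A.
E reaches A via E → B → A.
F reaches A via F → D → E → B → A.
Likewise I and J each reach A by chaining the stated constraints.
No chain forces K ahead of A.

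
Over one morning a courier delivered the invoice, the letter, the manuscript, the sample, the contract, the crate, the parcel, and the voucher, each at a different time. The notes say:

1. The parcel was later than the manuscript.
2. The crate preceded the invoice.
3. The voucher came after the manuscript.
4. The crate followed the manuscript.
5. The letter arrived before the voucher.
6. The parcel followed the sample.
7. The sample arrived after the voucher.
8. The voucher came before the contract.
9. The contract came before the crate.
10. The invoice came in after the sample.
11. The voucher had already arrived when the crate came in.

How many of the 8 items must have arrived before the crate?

4

Directly stated before the crate: the contract, the manuscript, and the voucher.
The letter reaches the crate via the letter → the voucher → the crate.
No chain forces the sample (or any of the others) ahead of the crate.
That's the contract, the letter, the manuscript, and the voucher — 4 in all.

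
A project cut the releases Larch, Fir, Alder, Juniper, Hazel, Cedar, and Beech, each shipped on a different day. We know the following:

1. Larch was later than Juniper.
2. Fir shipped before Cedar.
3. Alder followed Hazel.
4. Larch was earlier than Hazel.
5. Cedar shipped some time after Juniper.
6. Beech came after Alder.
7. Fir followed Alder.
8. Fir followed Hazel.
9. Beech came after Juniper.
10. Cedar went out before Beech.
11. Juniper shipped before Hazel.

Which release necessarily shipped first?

Juniper has a chain of constraints placing it before every other release, so Juniper must be first.

Juniper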